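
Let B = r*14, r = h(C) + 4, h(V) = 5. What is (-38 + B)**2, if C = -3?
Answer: 7744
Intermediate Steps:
r = 9 (r = 5 + 4 = 9)
B = 126 (B = 9*14 = 126)
(-38 + B)**2 = (-38 + 126)**2 = 88**2 = 7744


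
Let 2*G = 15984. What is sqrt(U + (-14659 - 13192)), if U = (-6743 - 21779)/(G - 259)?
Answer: I*sqrt(1665690558565)/7733 ≈ 166.9*I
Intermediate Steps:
G = 7992 (G = (1/2)*15984 = 7992)
U = -28522/7733 (U = (-6743 - 21779)/(7992 - 259) = -28522/7733 ≈ -3.6883)
sqrt(U + (-14659 - 13192)) = sqrt(-28522/7733 + (-14659 - 13192)) = sqrt(-28522/7733 - 27851) = sqrt(-215400305/7733) = I*sqrt(1665690558565)/7733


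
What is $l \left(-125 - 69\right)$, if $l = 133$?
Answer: $-25802$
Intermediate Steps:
$l \left(-125 - 69\right) = 133 \left(-125 - 69\right) = 133 \left(-194\right) = -25802$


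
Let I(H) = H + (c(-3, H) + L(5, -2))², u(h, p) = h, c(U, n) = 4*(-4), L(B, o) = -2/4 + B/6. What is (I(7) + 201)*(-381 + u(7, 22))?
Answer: -1526294/9 ≈ -1.6959e+5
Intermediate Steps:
L(B, o) = -½ + B/6 (L(B, o) = -2*¼ + B*(⅙) = -½ + B/6)
c(U, n) = -16
I(H) = 2209/9 + H (I(H) = H + (-16 + (-½ + (⅙)*5))² = H + (-16 + (-½ + ⅚))² = H + (-16 + ⅓)² = H + (-47/3)² = H + 2209/9 = 2209/9 + H)
(I(7) + 201)*(-381 + u(7, 22)) = ((2209/9 + 7) + 201)*(-381 + 7) = (2272/9 + 201)*(-374) = (4081/9)*(-374) = -1526294/9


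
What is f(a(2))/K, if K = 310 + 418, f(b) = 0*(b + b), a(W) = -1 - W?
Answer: 0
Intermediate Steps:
f(b) = 0 (f(b) = 0*(2*b) = 0)
K = 728
f(a(2))/K = 0/728 = 0*(1/728) = 0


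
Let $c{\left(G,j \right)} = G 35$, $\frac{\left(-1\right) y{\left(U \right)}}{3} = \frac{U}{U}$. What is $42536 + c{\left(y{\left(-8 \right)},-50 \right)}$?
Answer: $42431$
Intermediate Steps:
$y{\left(U \right)} = -3$ ($y{\left(U \right)} = - 3 \frac{U}{U} = \left(-3\right) 1 = -3$)
$c{\left(G,j \right)} = 35 G$
$42536 + c{\left(y{\left(-8 \right)},-50 \right)} = 42536 + 35 \left(-3\right) = 42536 - 105 = 42431$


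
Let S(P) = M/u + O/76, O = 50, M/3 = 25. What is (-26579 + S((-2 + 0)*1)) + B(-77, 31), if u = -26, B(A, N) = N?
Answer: -6557906/247 ≈ -26550.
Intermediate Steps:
M = 75 (M = 3*25 = 75)
S(P) = -550/247 (S(P) = 75/(-26) + 50/76 = 75*(-1/26) + 50*(1/76) = -75/26 + 25/38 = -550/247)
(-26579 + S((-2 + 0)*1)) + B(-77, 31) = (-26579 - 550/247) + 31 = -6565563/247 + 31 = -6557906/247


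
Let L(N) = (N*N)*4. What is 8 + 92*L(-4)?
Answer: 5896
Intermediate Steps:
L(N) = 4*N² (L(N) = N²*4 = 4*N²)
8 + 92*L(-4) = 8 + 92*(4*(-4)²) = 8 + 92*(4*16) = 8 + 92*64 = 8 + 5888 = 5896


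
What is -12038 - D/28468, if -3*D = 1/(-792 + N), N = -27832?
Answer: -29428144107649/2444604096 ≈ -12038.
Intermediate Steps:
D = 1/85872 (D = -1/(3*(-792 - 27832)) = -1/3/(-28624) = -1/3*(-1/28624) = 1/85872 ≈ 1.1645e-5)
-12038 - D/28468 = -12038 - 1/(85872*28468) = -12038 - 1*1/2444604096 = -12038 - 1/2444604096 = -29428144107649/2444604096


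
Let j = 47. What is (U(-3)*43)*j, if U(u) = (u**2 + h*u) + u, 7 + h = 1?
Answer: 48504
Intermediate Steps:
h = -6 (h = -7 + 1 = -6)
U(u) = u**2 - 5*u (U(u) = (u**2 - 6*u) + u = u**2 - 5*u)
(U(-3)*43)*j = (-3*(-5 - 3)*43)*47 = (-3*(-8)*43)*47 = (24*43)*47 = 1032*47 = 48504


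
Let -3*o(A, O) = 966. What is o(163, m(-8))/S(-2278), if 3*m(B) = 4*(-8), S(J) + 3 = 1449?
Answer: -161/723 ≈ -0.22268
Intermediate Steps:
S(J) = 1446 (S(J) = -3 + 1449 = 1446)
m(B) = -32/3 (m(B) = (4*(-8))/3 = (⅓)*(-32) = -32/3)
o(A, O) = -322 (o(A, O) = -⅓*966 = -322)
o(163, m(-8))/S(-2278) = -322/1446 = -322*1/1446 = -161/723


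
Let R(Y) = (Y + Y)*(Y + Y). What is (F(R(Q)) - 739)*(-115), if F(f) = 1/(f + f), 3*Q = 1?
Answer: 678845/8 ≈ 84856.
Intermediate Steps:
Q = ⅓ (Q = (⅓)*1 = ⅓ ≈ 0.33333)
R(Y) = 4*Y² (R(Y) = (2*Y)*(2*Y) = 4*Y²)
F(f) = 1/(2*f)
(F(R(Q)) - 739)*(-115) = (1/(2*((4*(⅓)²))) - 739)*(-115) = (1/(2*((4*(⅑)))) - 739)*(-115) = (1/(2*(4/9)) - 739)*(-115) = ((½)*(9/4) - 739)*(-115) = (9/8 - 739)*(-115) = -5903/8*(-115) = 678845/8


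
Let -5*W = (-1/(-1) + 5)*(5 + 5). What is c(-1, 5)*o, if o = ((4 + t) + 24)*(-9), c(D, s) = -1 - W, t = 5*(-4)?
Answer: -792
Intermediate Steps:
t = -20
W = -12 (W = -(-1/(-1) + 5)*(5 + 5)/5 = -(-1*(-1) + 5)*10/5 = -(1 + 5)*10/5 = -6*10/5 = -1/5*60 = -12)
c(D, s) = 11 (c(D, s) = -1 - 1*(-12) = -1 + 12 = 11)
o = -72 (o = ((4 - 20) + 24)*(-9) = (-16 + 24)*(-9) = 8*(-9) = -72)
c(-1, 5)*o = 11*(-72) = -792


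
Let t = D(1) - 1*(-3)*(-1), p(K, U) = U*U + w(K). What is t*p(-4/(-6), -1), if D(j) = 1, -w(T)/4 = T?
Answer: 10/3 ≈ 3.3333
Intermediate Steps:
w(T) = -4*T
p(K, U) = U² - 4*K (p(K, U) = U*U - 4*K = U² - 4*K)
t = -2 (t = 1 - 1*(-3)*(-1) = 1 + 3*(-1) = 1 - 3 = -2)
t*p(-4/(-6), -1) = -2*((-1)² - (-16)/(-6)) = -2*(1 - (-16)*(-1)/6) = -2*(1 - 4*⅔) = -2*(1 - 8/3) = -2*(-5/3) = 10/3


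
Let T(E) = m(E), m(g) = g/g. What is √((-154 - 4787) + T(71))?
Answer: 2*I*√1235 ≈ 70.285*I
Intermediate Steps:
m(g) = 1
T(E) = 1
√((-154 - 4787) + T(71)) = √((-154 - 4787) + 1) = √(-4941 + 1) = √(-4940) = 2*I*√1235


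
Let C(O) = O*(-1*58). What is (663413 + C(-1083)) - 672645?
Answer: 53582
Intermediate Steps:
C(O) = -58*O (C(O) = O*(-58) = -58*O)
(663413 + C(-1083)) - 672645 = (663413 - 58*(-1083)) - 672645 = (663413 + 62814) - 672645 = 726227 - 672645 = 53582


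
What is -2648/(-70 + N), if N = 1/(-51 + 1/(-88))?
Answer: 5943436/157159 ≈ 37.818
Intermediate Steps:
N = -88/4489 (N = 1/(-51 - 1/88) = 1/(-4489/88) = -88/4489 ≈ -0.019603)
-2648/(-70 + N) = -2648/(-70 - 88/4489) = -2648/(-314318/4489) = -2648*(-4489/314318) = 5943436/157159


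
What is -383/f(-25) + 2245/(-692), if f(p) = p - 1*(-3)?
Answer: 107823/7612 ≈ 14.165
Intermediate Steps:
f(p) = 3 + p (f(p) = p + 3 = 3 + p)
-383/f(-25) + 2245/(-692) = -383/(3 - 25) + 2245/(-692) = -383/(-22) + 2245*(-1/692) = -383*(-1/22) - 2245/692 = 383/22 - 2245/692 = 107823/7612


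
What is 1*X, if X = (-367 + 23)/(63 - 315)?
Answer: 86/63 ≈ 1.3651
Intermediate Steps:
X = 86/63 (X = -344/(-252) = -344*(-1/252) = 86/63 ≈ 1.3651)
1*X = 1*(86/63) = 86/63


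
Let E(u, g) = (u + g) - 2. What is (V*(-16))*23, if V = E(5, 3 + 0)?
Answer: -2208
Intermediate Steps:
E(u, g) = -2 + g + u (E(u, g) = (g + u) - 2 = -2 + g + u)
V = 6 (V = -2 + (3 + 0) + 5 = -2 + 3 + 5 = 6)
(V*(-16))*23 = (6*(-16))*23 = -96*23 = -2208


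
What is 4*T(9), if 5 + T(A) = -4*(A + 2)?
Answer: -196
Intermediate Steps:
T(A) = -13 - 4*A (T(A) = -5 - 4*(A + 2) = -5 - 4*(2 + A) = -5 + (-8 - 4*A) = -13 - 4*A)
4*T(9) = 4*(-13 - 4*9) = 4*(-13 - 36) = 4*(-49) = -196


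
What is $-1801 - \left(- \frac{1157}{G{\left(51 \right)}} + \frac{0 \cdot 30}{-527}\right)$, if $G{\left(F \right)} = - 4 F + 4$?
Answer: $- \frac{361357}{200} \approx -1806.8$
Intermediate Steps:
$G{\left(F \right)} = 4 - 4 F$
$-1801 - \left(- \frac{1157}{G{\left(51 \right)}} + \frac{0 \cdot 30}{-527}\right) = -1801 - \left(- \frac{1157}{4 - 204} + \frac{0 \cdot 30}{-527}\right) = -1801 - \left(- \frac{1157}{4 - 204} + 0 \left(- \frac{1}{527}\right)\right) = -1801 - \left(- \frac{1157}{-200} + 0\right) = -1801 - \left(\left(-1157\right) \left(- \frac{1}{200}\right) + 0\right) = -1801 - \left(\frac{1157}{200} + 0\right) = -1801 - \frac{1157}{200} = - \frac{361357}{200}$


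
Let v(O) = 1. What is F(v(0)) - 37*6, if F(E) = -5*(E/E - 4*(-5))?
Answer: -327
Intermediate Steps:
F(E) = -105 (F(E) = -5*(1 + 20) = -5*21 = -105)
F(v(0)) - 37*6 = -105 - 37*6 = -105 - 222 = -327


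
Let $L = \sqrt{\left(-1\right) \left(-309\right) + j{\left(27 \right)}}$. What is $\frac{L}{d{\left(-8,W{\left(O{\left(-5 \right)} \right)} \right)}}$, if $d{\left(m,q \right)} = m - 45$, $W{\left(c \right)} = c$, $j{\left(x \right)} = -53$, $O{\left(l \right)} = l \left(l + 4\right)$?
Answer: $- \frac{16}{53} \approx -0.30189$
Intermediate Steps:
$O{\left(l \right)} = l \left(4 + l\right)$
$L = 16$ ($L = \sqrt{\left(-1\right) \left(-309\right) - 53} = \sqrt{309 - 53} = \sqrt{256} = 16$)
$d{\left(m,q \right)} = -45 + m$
$\frac{L}{d{\left(-8,W{\left(O{\left(-5 \right)} \right)} \right)}} = \frac{16}{-45 - 8} = \frac{16}{-53} = 16 \left(- \frac{1}{53}\right) = - \frac{16}{53}$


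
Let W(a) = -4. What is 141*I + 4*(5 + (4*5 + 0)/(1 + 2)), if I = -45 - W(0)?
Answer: -17203/3 ≈ -5734.3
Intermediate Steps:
I = -41 (I = -45 - 1*(-4) = -45 + 4 = -41)
141*I + 4*(5 + (4*5 + 0)/(1 + 2)) = 141*(-41) + 4*(5 + (4*5 + 0)/(1 + 2)) = -5781 + 4*(5 + (20 + 0)/3) = -5781 + 4*(5 + 20*(⅓)) = -5781 + 4*(5 + 20/3) = -5781 + 4*(35/3) = -5781 + 140/3 = -17203/3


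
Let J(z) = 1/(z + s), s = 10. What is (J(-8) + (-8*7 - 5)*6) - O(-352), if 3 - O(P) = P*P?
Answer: 247071/2 ≈ 1.2354e+5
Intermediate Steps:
O(P) = 3 - P² (O(P) = 3 - P*P = 3 - P²)
J(z) = 1/(10 + z) (J(z) = 1/(z + 10) = 1/(10 + z))
(J(-8) + (-8*7 - 5)*6) - O(-352) = (1/(10 - 8) + (-8*7 - 5)*6) - (3 - 1*(-352)²) = (1/2 + (-56 - 5)*6) - (3 - 1*123904) = (½ - 61*6) - (3 - 123904) = (½ - 366) - 1*(-123901) = -731/2 + 123901 = 247071/2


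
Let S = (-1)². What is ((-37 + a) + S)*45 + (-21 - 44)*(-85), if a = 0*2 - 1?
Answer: 3860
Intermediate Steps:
a = -1 (a = 0 - 1 = -1)
S = 1
((-37 + a) + S)*45 + (-21 - 44)*(-85) = ((-37 - 1) + 1)*45 + (-21 - 44)*(-85) = (-38 + 1)*45 - 65*(-85) = -37*45 + 5525 = -1665 + 5525 = 3860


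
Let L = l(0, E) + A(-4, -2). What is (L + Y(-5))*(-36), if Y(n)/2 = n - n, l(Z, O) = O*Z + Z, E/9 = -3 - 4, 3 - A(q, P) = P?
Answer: -180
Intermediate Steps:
A(q, P) = 3 - P
E = -63 (E = 9*(-3 - 4) = 9*(-7) = -63)
l(Z, O) = Z + O*Z
L = 5 (L = 0*(1 - 63) + (3 - 1*(-2)) = 0*(-62) + (3 + 2) = 0 + 5 = 5)
Y(n) = 0 (Y(n) = 2*(n - n) = 2*0 = 0)
(L + Y(-5))*(-36) = (5 + 0)*(-36) = 5*(-36) = -180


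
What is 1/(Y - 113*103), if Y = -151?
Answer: -1/11790 ≈ -8.4818e-5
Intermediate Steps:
1/(Y - 113*103) = 1/(-151 - 113*103) = 1/(-151 - 11639) = 1/(-11790) = -1/11790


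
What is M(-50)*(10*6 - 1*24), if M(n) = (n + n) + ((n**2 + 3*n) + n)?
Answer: 79200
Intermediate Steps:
M(n) = n**2 + 6*n (M(n) = 2*n + (n**2 + 4*n) = n**2 + 6*n)
M(-50)*(10*6 - 1*24) = (-50*(6 - 50))*(10*6 - 1*24) = (-50*(-44))*(60 - 24) = 2200*36 = 79200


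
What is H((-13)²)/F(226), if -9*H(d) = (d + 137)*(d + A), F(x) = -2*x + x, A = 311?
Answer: 8160/113 ≈ 72.212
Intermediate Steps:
F(x) = -x
H(d) = -(137 + d)*(311 + d)/9 (H(d) = -(d + 137)*(d + 311)/9 = -(137 + d)*(311 + d)/9)
H((-13)²)/F(226) = (-42607/9 - 448/9*(-13)² - ((-13)²)²/9)/((-1*226)) = (-42607/9 - 448/9*169 - ⅑*169²)/(-226) = (-42607/9 - 75712/9 - ⅑*28561)*(-1/226) = (-42607/9 - 75712/9 - 28561/9)*(-1/226) = -16320*(-1/226) = 8160/113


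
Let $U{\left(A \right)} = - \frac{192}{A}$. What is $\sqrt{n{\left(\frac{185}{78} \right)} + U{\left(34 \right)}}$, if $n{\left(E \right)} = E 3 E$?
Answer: $\frac{\sqrt{19743987}}{1326} \approx 3.351$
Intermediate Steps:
$n{\left(E \right)} = 3 E^{2}$ ($n{\left(E \right)} = 3 E E = 3 E^{2}$)
$\sqrt{n{\left(\frac{185}{78} \right)} + U{\left(34 \right)}} = \sqrt{3 \left(\frac{185}{78}\right)^{2} - \frac{192}{34}} = \sqrt{3 \left(185 \cdot \frac{1}{78}\right)^{2} - \frac{96}{17}} = \sqrt{3 \left(\frac{185}{78}\right)^{2} - \frac{96}{17}} = \sqrt{3 \cdot \frac{34225}{6084} - \frac{96}{17}} = \sqrt{\frac{34225}{2028} - \frac{96}{17}} = \sqrt{\frac{387137}{34476}} = \frac{\sqrt{19743987}}{1326}$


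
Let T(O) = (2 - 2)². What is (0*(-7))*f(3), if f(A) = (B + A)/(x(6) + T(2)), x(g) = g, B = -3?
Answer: 0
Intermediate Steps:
T(O) = 0 (T(O) = 0² = 0)
f(A) = -½ + A/6 (f(A) = (-3 + A)/(6 + 0) = (-3 + A)/6 = (-3 + A)*(⅙) = -½ + A/6)
(0*(-7))*f(3) = (0*(-7))*(-½ + (⅙)*3) = 0*(-½ + ½) = 0*0 = 0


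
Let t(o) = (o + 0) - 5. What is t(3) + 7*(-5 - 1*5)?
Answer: -72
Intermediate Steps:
t(o) = -5 + o (t(o) = o - 5 = -5 + o)
t(3) + 7*(-5 - 1*5) = (-5 + 3) + 7*(-5 - 1*5) = -2 + 7*(-5 - 5) = -2 + 7*(-10) = -2 - 70 = -72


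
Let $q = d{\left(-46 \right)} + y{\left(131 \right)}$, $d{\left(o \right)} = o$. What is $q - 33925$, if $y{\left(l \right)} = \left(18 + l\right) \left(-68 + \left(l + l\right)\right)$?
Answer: $-5065$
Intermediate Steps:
$y{\left(l \right)} = \left(-68 + 2 l\right) \left(18 + l\right)$ ($y{\left(l \right)} = \left(18 + l\right) \left(-68 + 2 l\right) = \left(-68 + 2 l\right) \left(18 + l\right)$)
$q = 28860$ ($q = -46 - \left(5416 - 34322\right) = -46 - -28906 = -46 + 28906 = 28860$)
$q - 33925 = 28860 - 33925 = -5065$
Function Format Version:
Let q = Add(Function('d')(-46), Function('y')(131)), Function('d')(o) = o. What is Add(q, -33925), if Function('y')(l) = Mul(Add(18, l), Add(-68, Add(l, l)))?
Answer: -5065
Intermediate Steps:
Function('y')(l) = Mul(Add(-68, Mul(2, l)), Add(18, l)) (Function('y')(l) = Mul(Add(18, l), Add(-68, Mul(2, l))) = Mul(Add(-68, Mul(2, l)), Add(18, l)))
q = 28860 (q = Add(-46, Add(-1224, Mul(-32, 131), Mul(2, Pow(131, 2)))) = Add(-46, Add(-1224, -4192, Mul(2, 17161))) = Add(-46, Add(-1224, -4192, 34322)) = Add(-46, 28906) = 28860)
Add(q, -33925) = Add(28860, -33925) = -5065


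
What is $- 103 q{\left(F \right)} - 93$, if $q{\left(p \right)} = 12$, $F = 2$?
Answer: $-1329$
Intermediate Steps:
$- 103 q{\left(F \right)} - 93 = \left(-103\right) 12 - 93 = -1236 - 93 = -1329$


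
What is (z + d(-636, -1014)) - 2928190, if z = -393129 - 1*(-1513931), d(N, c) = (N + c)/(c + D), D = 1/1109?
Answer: -81298046434/44981 ≈ -1.8074e+6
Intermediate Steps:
D = 1/1109 ≈ 0.00090171
d(N, c) = (N + c)/(1/1109 + c) (d(N, c) = (N + c)/(c + 1/1109) = (N + c)/(1/1109 + c))
z = 1120802 (z = -393129 + 1513931 = 1120802)
(z + d(-636, -1014)) - 2928190 = (1120802 + 1109*(-636 - 1014)/(1 + 1109*(-1014))) - 2928190 = (1120802 + 1109*(-1650)/(1 - 1124526)) - 2928190 = (1120802 + 1109*(-1650)/(-1124525)) - 2928190 = (1120802 + 1109*(-1/1124525)*(-1650)) - 2928190 = (1120802 + 73194/44981) - 2928190 = 50414867956/44981 - 2928190 = -81298046434/44981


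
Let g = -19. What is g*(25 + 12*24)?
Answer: -5947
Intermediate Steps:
g*(25 + 12*24) = -19*(25 + 12*24) = -19*(25 + 288) = -19*313 = -5947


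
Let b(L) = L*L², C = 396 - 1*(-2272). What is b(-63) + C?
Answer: -247379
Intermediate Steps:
C = 2668 (C = 396 + 2272 = 2668)
b(L) = L³
b(-63) + C = (-63)³ + 2668 = -250047 + 2668 = -247379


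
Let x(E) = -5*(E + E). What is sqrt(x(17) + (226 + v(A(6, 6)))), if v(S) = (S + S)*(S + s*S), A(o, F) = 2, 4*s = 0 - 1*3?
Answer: sqrt(58) ≈ 7.6158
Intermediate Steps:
s = -3/4 (s = (0 - 1*3)/4 = (0 - 3)/4 = (1/4)*(-3) = -3/4 ≈ -0.75000)
v(S) = S**2/2 (v(S) = (S + S)*(S - 3*S/4) = (2*S)*(S/4) = S**2/2)
x(E) = -10*E
sqrt(x(17) + (226 + v(A(6, 6)))) = sqrt(-10*17 + (226 + (1/2)*2**2)) = sqrt(-170 + (226 + (1/2)*4)) = sqrt(-170 + (226 + 2)) = sqrt(-170 + 228) = sqrt(58)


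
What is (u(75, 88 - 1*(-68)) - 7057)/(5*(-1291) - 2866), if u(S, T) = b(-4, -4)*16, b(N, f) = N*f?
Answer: 2267/3107 ≈ 0.72964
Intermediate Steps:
u(S, T) = 256 (u(S, T) = -4*(-4)*16 = 16*16 = 256)
(u(75, 88 - 1*(-68)) - 7057)/(5*(-1291) - 2866) = (256 - 7057)/(5*(-1291) - 2866) = -6801/(-6455 - 2866) = -6801/(-9321) = -6801*(-1/9321) = 2267/3107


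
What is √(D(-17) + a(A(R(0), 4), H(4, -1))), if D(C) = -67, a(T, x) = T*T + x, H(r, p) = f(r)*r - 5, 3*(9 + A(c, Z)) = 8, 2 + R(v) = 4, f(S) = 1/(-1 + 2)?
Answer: I*√251/3 ≈ 5.281*I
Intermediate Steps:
f(S) = 1 (f(S) = 1/1 = 1)
R(v) = 2 (R(v) = -2 + 4 = 2)
A(c, Z) = -19/3 (A(c, Z) = -9 + (⅓)*8 = -9 + 8/3 = -19/3)
H(r, p) = -5 + r (H(r, p) = 1*r - 5 = r - 5 = -5 + r)
a(T, x) = x + T² (a(T, x) = T² + x = x + T²)
√(D(-17) + a(A(R(0), 4), H(4, -1))) = √(-67 + ((-5 + 4) + (-19/3)²)) = √(-67 + (-1 + 361/9)) = √(-67 + 352/9) = √(-251/9) = I*√251/3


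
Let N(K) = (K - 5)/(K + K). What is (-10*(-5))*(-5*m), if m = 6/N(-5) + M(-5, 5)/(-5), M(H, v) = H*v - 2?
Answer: -2850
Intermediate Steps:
N(K) = (-5 + K)/(2*K) (N(K) = (-5 + K)/((2*K)) = (-5 + K)*(1/(2*K)) = (-5 + K)/(2*K))
M(H, v) = -2 + H*v
m = 57/5 (m = 6/(((1/2)*(-5 - 5)/(-5))) + (-2 - 5*5)/(-5) = 6/(((1/2)*(-1/5)*(-10))) + (-2 - 25)*(-1/5) = 6/1 - 27*(-1/5) = 6*1 + 27/5 = 6 + 27/5 = 57/5 ≈ 11.400)
(-10*(-5))*(-5*m) = (-10*(-5))*(-5*57/5) = 50*(-57) = -2850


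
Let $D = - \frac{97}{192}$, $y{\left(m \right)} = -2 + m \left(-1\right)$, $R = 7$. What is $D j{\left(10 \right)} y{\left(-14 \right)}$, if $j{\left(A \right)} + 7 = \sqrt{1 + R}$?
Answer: $\frac{679}{16} - \frac{97 \sqrt{2}}{8} \approx 25.29$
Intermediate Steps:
$y{\left(m \right)} = -2 - m$
$D = - \frac{97}{192}$ ($D = \left(-97\right) \frac{1}{192} = - \frac{97}{192} \approx -0.50521$)
$j{\left(A \right)} = -7 + 2 \sqrt{2}$ ($j{\left(A \right)} = -7 + \sqrt{1 + 7} = -7 + \sqrt{8} = -7 + 2 \sqrt{2}$)
$D j{\left(10 \right)} y{\left(-14 \right)} = - \frac{97 \left(-7 + 2 \sqrt{2}\right)}{192} \left(-2 - -14\right) = \left(\frac{679}{192} - \frac{97 \sqrt{2}}{96}\right) \left(-2 + 14\right) = \left(\frac{679}{192} - \frac{97 \sqrt{2}}{96}\right) 12 = \frac{679}{16} - \frac{97 \sqrt{2}}{8}$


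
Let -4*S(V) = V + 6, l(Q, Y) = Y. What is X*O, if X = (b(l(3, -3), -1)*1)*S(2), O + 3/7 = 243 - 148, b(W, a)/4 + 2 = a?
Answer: 15888/7 ≈ 2269.7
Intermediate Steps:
S(V) = -3/2 - V/4 (S(V) = -(V + 6)/4 = -(6 + V)/4 = -3/2 - V/4)
b(W, a) = -8 + 4*a
O = 662/7 (O = -3/7 + (243 - 148) = -3/7 + 95 = 662/7 ≈ 94.571)
X = 24 (X = ((-8 + 4*(-1))*1)*(-3/2 - 1/4*2) = ((-8 - 4)*1)*(-3/2 - 1/2) = -12*1*(-2) = -12*(-2) = 24)
X*O = 24*(662/7) = 15888/7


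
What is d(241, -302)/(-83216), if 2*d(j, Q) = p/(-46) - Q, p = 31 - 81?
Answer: -6971/3827936 ≈ -0.0018211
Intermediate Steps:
p = -50
d(j, Q) = 25/46 - Q/2 (d(j, Q) = (-50/(-46) - Q)/2 = (-50*(-1/46) - Q)/2 = (25/23 - Q)/2 = 25/46 - Q/2)
d(241, -302)/(-83216) = (25/46 - 1/2*(-302))/(-83216) = (25/46 + 151)*(-1/83216) = (6971/46)*(-1/83216) = -6971/3827936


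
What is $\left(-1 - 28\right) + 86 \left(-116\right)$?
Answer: $-10005$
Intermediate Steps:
$\left(-1 - 28\right) + 86 \left(-116\right) = -29 - 9976 = -10005$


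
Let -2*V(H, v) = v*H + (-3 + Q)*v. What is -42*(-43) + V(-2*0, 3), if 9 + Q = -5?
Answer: 3663/2 ≈ 1831.5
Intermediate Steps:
Q = -14 (Q = -9 - 5 = -14)
V(H, v) = 17*v/2 - H*v/2 (V(H, v) = -(v*H + (-3 - 14)*v)/2 = -(H*v - 17*v)/2 = -(-17*v + H*v)/2 = 17*v/2 - H*v/2)
-42*(-43) + V(-2*0, 3) = -42*(-43) + (1/2)*3*(17 - (-2)*0) = 1806 + (1/2)*3*(17 - 1*0) = 1806 + (1/2)*3*(17 + 0) = 1806 + (1/2)*3*17 = 1806 + 51/2 = 3663/2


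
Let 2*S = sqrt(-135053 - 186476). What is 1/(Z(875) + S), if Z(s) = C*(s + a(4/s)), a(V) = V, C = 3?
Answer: 8039104500/21348930203701 - 1531250*I*sqrt(321529)/21348930203701 ≈ 0.00037656 - 4.0671e-5*I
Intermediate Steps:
Z(s) = 3*s + 12/s (Z(s) = 3*(s + 4/s) = 3*s + 12/s)
S = I*sqrt(321529)/2 (S = sqrt(-135053 - 186476)/2 = sqrt(-321529)/2 = (I*sqrt(321529))/2 = I*sqrt(321529)/2 ≈ 283.52*I)
1/(Z(875) + S) = 1/((3*875 + 12/875) + I*sqrt(321529)/2) = 1/((2625 + 12*(1/875)) + I*sqrt(321529)/2) = 1/((2625 + 12/875) + I*sqrt(321529)/2) = 1/(2296887/875 + I*sqrt(321529)/2)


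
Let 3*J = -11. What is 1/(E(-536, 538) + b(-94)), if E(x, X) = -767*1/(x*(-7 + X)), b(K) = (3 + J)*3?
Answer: -4824/9635 ≈ -0.50067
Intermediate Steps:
J = -11/3 (J = (⅓)*(-11) = -11/3 ≈ -3.6667)
b(K) = -2 (b(K) = (3 - 11/3)*3 = -⅔*3 = -2)
E(x, X) = -767/(x*(-7 + X))
1/(E(-536, 538) + b(-94)) = 1/(-767/(-536*(-7 + 538)) - 2) = 1/(-767*(-1/536)/531 - 2) = 1/(-767*(-1/536)*1/531 - 2) = 1/(13/4824 - 2) = 1/(-9635/4824) = -4824/9635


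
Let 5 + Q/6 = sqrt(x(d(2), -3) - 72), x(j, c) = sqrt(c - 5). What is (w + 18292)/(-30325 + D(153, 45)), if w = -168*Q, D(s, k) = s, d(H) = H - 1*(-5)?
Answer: -307/397 + 252*sqrt(-72 + 2*I*sqrt(2))/7543 ≈ -0.76773 + 0.28354*I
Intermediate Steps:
d(H) = 5 + H (d(H) = H + 5 = 5 + H)
x(j, c) = sqrt(-5 + c)
Q = -30 + 6*sqrt(-72 + 2*I*sqrt(2)) (Q = -30 + 6*sqrt(sqrt(-5 - 3) - 72) = -30 + 6*sqrt(sqrt(-8) - 72) = -30 + 6*sqrt(2*I*sqrt(2) - 72) = -30 + 6*sqrt(-72 + 2*I*sqrt(2)) ≈ -29.0 + 50.922*I)
w = 5040 - 1008*sqrt(-72 + 2*I*sqrt(2)) (w = -168*(-30 + 6*sqrt(-72 + 2*I*sqrt(2))) = 5040 - 1008*sqrt(-72 + 2*I*sqrt(2)) ≈ 4872.0 - 8554.8*I)
(w + 18292)/(-30325 + D(153, 45)) = ((5040 - 1008*sqrt(-72 + 2*I*sqrt(2))) + 18292)/(-30325 + 153) = (23332 - 1008*sqrt(-72 + 2*I*sqrt(2)))/(-30172) = (23332 - 1008*sqrt(-72 + 2*I*sqrt(2)))*(-1/30172) = -307/397 + 252*sqrt(-72 + 2*I*sqrt(2))/7543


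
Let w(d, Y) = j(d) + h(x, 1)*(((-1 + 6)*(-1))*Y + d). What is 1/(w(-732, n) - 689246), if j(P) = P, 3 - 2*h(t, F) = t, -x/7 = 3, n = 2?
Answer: -1/698882 ≈ -1.4309e-6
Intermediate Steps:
x = -21 (x = -7*3 = -21)
h(t, F) = 3/2 - t/2
w(d, Y) = -60*Y + 13*d (w(d, Y) = d + (3/2 - ½*(-21))*(((-1 + 6)*(-1))*Y + d) = d + (3/2 + 21/2)*((5*(-1))*Y + d) = d + 12*(-5*Y + d) = d + 12*(d - 5*Y) = d + (-60*Y + 12*d) = -60*Y + 13*d)
1/(w(-732, n) - 689246) = 1/((-60*2 + 13*(-732)) - 689246) = 1/((-120 - 9516) - 689246) = 1/(-9636 - 689246) = 1/(-698882) = -1/698882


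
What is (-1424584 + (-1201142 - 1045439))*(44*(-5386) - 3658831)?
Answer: 14302179674475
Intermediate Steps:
(-1424584 + (-1201142 - 1045439))*(44*(-5386) - 3658831) = (-1424584 - 2246581)*(-236984 - 3658831) = -3671165*(-3895815) = 14302179674475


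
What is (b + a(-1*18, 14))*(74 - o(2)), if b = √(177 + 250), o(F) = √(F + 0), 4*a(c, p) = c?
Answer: -(9 - 2*√427)*(74 - √2)/2 ≈ 1173.3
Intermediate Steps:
a(c, p) = c/4
o(F) = √F
b = √427 ≈ 20.664
(b + a(-1*18, 14))*(74 - o(2)) = (√427 + (-1*18)/4)*(74 - √2) = (√427 + (¼)*(-18))*(74 - √2) = (√427 - 9/2)*(74 - √2) = (-9/2 + √427)*(74 - √2) = (74 - √2)*(-9/2 + √427)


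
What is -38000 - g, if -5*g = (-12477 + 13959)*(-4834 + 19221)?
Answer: 21131534/5 ≈ 4.2263e+6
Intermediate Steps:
g = -21321534/5 (g = -(-12477 + 13959)*(-4834 + 19221)/5 = -1482*14387/5 = -1/5*21321534 = -21321534/5 ≈ -4.2643e+6)
-38000 - g = -38000 - 1*(-21321534/5) = -38000 + 21321534/5 = 21131534/5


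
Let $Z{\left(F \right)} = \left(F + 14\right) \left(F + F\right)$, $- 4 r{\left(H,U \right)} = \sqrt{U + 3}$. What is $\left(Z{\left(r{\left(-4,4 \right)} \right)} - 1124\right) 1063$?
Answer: $- \frac{9551055}{8} - 7441 \sqrt{7} \approx -1.2136 \cdot 10^{6}$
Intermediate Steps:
$r{\left(H,U \right)} = - \frac{\sqrt{3 + U}}{4}$ ($r{\left(H,U \right)} = - \frac{\sqrt{U + 3}}{4} = - \frac{\sqrt{3 + U}}{4}$)
$Z{\left(F \right)} = 2 F \left(14 + F\right)$ ($Z{\left(F \right)} = \left(14 + F\right) 2 F = 2 F \left(14 + F\right)$)
$\left(Z{\left(r{\left(-4,4 \right)} \right)} - 1124\right) 1063 = \left(2 \left(- \frac{\sqrt{3 + 4}}{4}\right) \left(14 - \frac{\sqrt{3 + 4}}{4}\right) - 1124\right) 1063 = \left(2 \left(- \frac{\sqrt{7}}{4}\right) \left(14 - \frac{\sqrt{7}}{4}\right) - 1124\right) 1063 = \left(- \frac{\sqrt{7} \left(14 - \frac{\sqrt{7}}{4}\right)}{2} - 1124\right) 1063 = \left(-1124 - \frac{\sqrt{7} \left(14 - \frac{\sqrt{7}}{4}\right)}{2}\right) 1063 = -1194812 - \frac{1063 \sqrt{7} \left(14 - \frac{\sqrt{7}}{4}\right)}{2}$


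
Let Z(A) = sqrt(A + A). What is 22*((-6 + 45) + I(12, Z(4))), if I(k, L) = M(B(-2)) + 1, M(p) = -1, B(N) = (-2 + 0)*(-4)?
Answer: 858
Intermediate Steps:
Z(A) = sqrt(2)*sqrt(A) (Z(A) = sqrt(2*A) = sqrt(2)*sqrt(A))
B(N) = 8 (B(N) = -2*(-4) = 8)
I(k, L) = 0 (I(k, L) = -1 + 1 = 0)
22*((-6 + 45) + I(12, Z(4))) = 22*((-6 + 45) + 0) = 22*(39 + 0) = 22*39 = 858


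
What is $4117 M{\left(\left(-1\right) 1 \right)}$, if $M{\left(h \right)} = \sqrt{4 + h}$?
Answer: $4117 \sqrt{3} \approx 7130.9$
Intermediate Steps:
$4117 M{\left(\left(-1\right) 1 \right)} = 4117 \sqrt{4 - 1} = 4117 \sqrt{3}$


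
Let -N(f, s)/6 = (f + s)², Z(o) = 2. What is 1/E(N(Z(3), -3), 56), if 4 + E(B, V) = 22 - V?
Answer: -1/38 ≈ -0.026316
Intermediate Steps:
N(f, s) = -6*(f + s)²
E(B, V) = 18 - V (E(B, V) = -4 + (22 - V) = 18 - V)
1/E(N(Z(3), -3), 56) = 1/(18 - 1*56) = 1/(18 - 56) = 1/(-38) = -1/38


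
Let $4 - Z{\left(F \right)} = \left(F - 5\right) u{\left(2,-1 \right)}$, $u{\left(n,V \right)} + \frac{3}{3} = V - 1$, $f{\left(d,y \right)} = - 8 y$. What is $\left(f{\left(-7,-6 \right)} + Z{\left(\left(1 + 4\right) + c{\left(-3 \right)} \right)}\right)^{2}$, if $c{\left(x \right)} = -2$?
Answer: $2116$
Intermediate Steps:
$u{\left(n,V \right)} = -2 + V$ ($u{\left(n,V \right)} = -1 + \left(V - 1\right) = -1 + \left(-1 + V\right) = -2 + V$)
$Z{\left(F \right)} = -11 + 3 F$ ($Z{\left(F \right)} = 4 - \left(F - 5\right) \left(-2 - 1\right) = 4 - \left(-5 + F\right) \left(-3\right) = 4 - \left(15 - 3 F\right) = 4 + \left(-15 + 3 F\right) = -11 + 3 F$)
$\left(f{\left(-7,-6 \right)} + Z{\left(\left(1 + 4\right) + c{\left(-3 \right)} \right)}\right)^{2} = \left(\left(-8\right) \left(-6\right) - \left(11 - 3 \left(\left(1 + 4\right) - 2\right)\right)\right)^{2} = \left(48 - \left(11 - 3 \left(5 - 2\right)\right)\right)^{2} = \left(48 + \left(-11 + 3 \cdot 3\right)\right)^{2} = \left(48 + \left(-11 + 9\right)\right)^{2} = \left(48 - 2\right)^{2} = 46^{2} = 2116$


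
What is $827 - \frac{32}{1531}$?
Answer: $\frac{1266105}{1531} \approx 826.98$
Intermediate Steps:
$827 - \frac{32}{1531} = \frac{1266105}{1531}$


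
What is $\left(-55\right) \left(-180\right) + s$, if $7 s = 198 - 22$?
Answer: $\frac{69476}{7} \approx 9925.1$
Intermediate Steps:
$s = \frac{176}{7}$ ($s = \frac{198 - 22}{7} = \frac{1}{7} \cdot 176 = \frac{176}{7} \approx 25.143$)
$\left(-55\right) \left(-180\right) + s = \left(-55\right) \left(-180\right) + \frac{176}{7} = 9900 + \frac{176}{7} = \frac{69476}{7}$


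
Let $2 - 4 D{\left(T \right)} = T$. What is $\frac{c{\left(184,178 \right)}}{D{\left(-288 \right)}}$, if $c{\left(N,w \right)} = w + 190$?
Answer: $\frac{736}{145} \approx 5.0759$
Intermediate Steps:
$c{\left(N,w \right)} = 190 + w$
$D{\left(T \right)} = \frac{1}{2} - \frac{T}{4}$
$\frac{c{\left(184,178 \right)}}{D{\left(-288 \right)}} = \frac{190 + 178}{\frac{1}{2} - -72} = \frac{368}{\frac{1}{2} + 72} = \frac{368}{\frac{145}{2}} = 368 \cdot \frac{2}{145} = \frac{736}{145}$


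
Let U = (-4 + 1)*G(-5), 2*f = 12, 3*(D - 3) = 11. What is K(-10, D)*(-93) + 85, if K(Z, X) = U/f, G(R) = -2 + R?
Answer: -481/2 ≈ -240.50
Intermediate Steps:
D = 20/3 (D = 3 + (1/3)*11 = 3 + 11/3 = 20/3 ≈ 6.6667)
f = 6 (f = (1/2)*12 = 6)
U = 21 (U = (-4 + 1)*(-2 - 5) = -3*(-7) = 21)
K(Z, X) = 7/2 (K(Z, X) = 21/6 = 21*(1/6) = 7/2)
K(-10, D)*(-93) + 85 = (7/2)*(-93) + 85 = -651/2 + 85 = -481/2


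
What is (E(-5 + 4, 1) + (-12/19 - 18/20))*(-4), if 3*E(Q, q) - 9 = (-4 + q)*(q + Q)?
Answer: -558/95 ≈ -5.8737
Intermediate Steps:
E(Q, q) = 3 + (-4 + q)*(Q + q)/3 (E(Q, q) = 3 + ((-4 + q)*(q + Q))/3 = 3 + ((-4 + q)*(Q + q))/3 = 3 + (-4 + q)*(Q + q)/3)
(E(-5 + 4, 1) + (-12/19 - 18/20))*(-4) = ((3 - 4*(-5 + 4)/3 - 4/3*1 + (1/3)*1**2 + (1/3)*(-5 + 4)*1) + (-12/19 - 18/20))*(-4) = ((3 - 4/3*(-1) - 4/3 + (1/3)*1 + (1/3)*(-1)*1) + (-12*1/19 - 18*1/20))*(-4) = ((3 + 4/3 - 4/3 + 1/3 - 1/3) + (-12/19 - 9/10))*(-4) = (3 - 291/190)*(-4) = (279/190)*(-4) = -558/95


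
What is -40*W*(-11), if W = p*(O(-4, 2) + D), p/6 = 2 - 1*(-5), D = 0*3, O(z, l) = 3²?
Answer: 166320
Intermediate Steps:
O(z, l) = 9
D = 0
p = 42 (p = 6*(2 - 1*(-5)) = 6*(2 + 5) = 6*7 = 42)
W = 378 (W = 42*(9 + 0) = 42*9 = 378)
-40*W*(-11) = -40*378*(-11) = -15120*(-11) = 166320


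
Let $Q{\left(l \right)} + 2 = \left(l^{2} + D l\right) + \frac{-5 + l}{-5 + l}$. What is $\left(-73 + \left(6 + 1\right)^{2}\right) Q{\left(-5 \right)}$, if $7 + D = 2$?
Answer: $-1176$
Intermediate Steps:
$D = -5$ ($D = -7 + 2 = -5$)
$Q{\left(l \right)} = -1 + l^{2} - 5 l$ ($Q{\left(l \right)} = -2 + \left(\left(l^{2} - 5 l\right) + \frac{-5 + l}{-5 + l}\right) = -2 + \left(\left(l^{2} - 5 l\right) + 1\right) = -2 + \left(1 + l^{2} - 5 l\right) = -1 + l^{2} - 5 l$)
$\left(-73 + \left(6 + 1\right)^{2}\right) Q{\left(-5 \right)} = \left(-73 + \left(6 + 1\right)^{2}\right) \left(-1 + \left(-5\right)^{2} - -25\right) = \left(-73 + 7^{2}\right) \left(-1 + 25 + 25\right) = \left(-73 + 49\right) 49 = \left(-24\right) 49 = -1176$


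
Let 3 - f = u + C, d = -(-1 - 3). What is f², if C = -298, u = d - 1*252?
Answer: 301401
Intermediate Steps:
d = 4 (d = -1*(-4) = 4)
u = -248 (u = 4 - 1*252 = 4 - 252 = -248)
f = 549 (f = 3 - (-248 - 298) = 3 - 1*(-546) = 3 + 546 = 549)
f² = 549² = 301401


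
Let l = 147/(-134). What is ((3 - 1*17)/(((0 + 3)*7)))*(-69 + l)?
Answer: 3131/67 ≈ 46.731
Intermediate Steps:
l = -147/134 (l = 147*(-1/134) = -147/134 ≈ -1.0970)
((3 - 1*17)/(((0 + 3)*7)))*(-69 + l) = ((3 - 1*17)/(((0 + 3)*7)))*(-69 - 147/134) = ((3 - 17)/((3*7)))*(-9393/134) = -14/21*(-9393/134) = -14*1/21*(-9393/134) = -⅔*(-9393/134) = 3131/67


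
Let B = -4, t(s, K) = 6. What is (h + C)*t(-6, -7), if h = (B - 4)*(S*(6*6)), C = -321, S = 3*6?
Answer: -33030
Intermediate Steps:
S = 18
h = -5184 (h = (-4 - 4)*(18*(6*6)) = -144*36 = -8*648 = -5184)
(h + C)*t(-6, -7) = (-5184 - 321)*6 = -5505*6 = -33030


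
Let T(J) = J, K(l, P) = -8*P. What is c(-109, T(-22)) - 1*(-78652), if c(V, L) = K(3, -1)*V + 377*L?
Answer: 69486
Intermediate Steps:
c(V, L) = 8*V + 377*L (c(V, L) = (-8*(-1))*V + 377*L = 8*V + 377*L)
c(-109, T(-22)) - 1*(-78652) = (8*(-109) + 377*(-22)) - 1*(-78652) = (-872 - 8294) + 78652 = -9166 + 78652 = 69486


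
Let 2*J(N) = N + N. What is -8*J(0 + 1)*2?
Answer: -16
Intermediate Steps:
J(N) = N (J(N) = (N + N)/2 = (2*N)/2 = N)
-8*J(0 + 1)*2 = -8*(0 + 1)*2 = -8*1*2 = -8*2 = -16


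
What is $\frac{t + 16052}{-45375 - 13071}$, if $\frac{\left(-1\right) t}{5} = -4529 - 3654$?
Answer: $- \frac{1117}{1146} \approx -0.97469$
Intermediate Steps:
$t = 40915$ ($t = - 5 \left(-4529 - 3654\right) = \left(-5\right) \left(-8183\right) = 40915$)
$\frac{t + 16052}{-45375 - 13071} = \frac{40915 + 16052}{-45375 - 13071} = \frac{56967}{-58446} = 56967 \left(- \frac{1}{58446}\right) = - \frac{1117}{1146}$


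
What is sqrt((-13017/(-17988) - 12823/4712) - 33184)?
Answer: I*sqrt(413912666369321794)/3531644 ≈ 182.17*I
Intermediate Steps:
sqrt((-13017/(-17988) - 12823/4712) - 33184) = sqrt((-13017*(-1/17988) - 12823*1/4712) - 33184) = sqrt((4339/5996 - 12823/4712) - 33184) = sqrt(-14110335/7063288 - 33184) = sqrt(-234402259327/7063288) = I*sqrt(413912666369321794)/3531644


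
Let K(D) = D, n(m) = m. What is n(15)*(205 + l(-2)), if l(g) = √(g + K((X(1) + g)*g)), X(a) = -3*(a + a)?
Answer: 3075 + 15*√14 ≈ 3131.1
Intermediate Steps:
X(a) = -6*a
l(g) = √(g + g*(-6 + g)) (l(g) = √(g + (-6*1 + g)*g) = √(g + (-6 + g)*g) = √(g + g*(-6 + g)))
n(15)*(205 + l(-2)) = 15*(205 + √(-2*(-5 - 2))) = 15*(205 + √(-2*(-7))) = 15*(205 + √14) = 3075 + 15*√14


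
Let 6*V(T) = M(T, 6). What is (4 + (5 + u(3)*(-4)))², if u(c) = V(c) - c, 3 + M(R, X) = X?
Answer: 361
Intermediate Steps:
M(R, X) = -3 + X
V(T) = ½ (V(T) = (-3 + 6)/6 = (⅙)*3 = ½)
u(c) = ½ - c
(4 + (5 + u(3)*(-4)))² = (4 + (5 + (½ - 1*3)*(-4)))² = (4 + (5 + (½ - 3)*(-4)))² = (4 + (5 - 5/2*(-4)))² = (4 + (5 + 10))² = (4 + 15)² = 19² = 361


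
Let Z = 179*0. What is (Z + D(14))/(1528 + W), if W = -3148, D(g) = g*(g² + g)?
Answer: -49/27 ≈ -1.8148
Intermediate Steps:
Z = 0
D(g) = g*(g + g²)
(Z + D(14))/(1528 + W) = (0 + 14²*(1 + 14))/(1528 - 3148) = (0 + 196*15)/(-1620) = (0 + 2940)*(-1/1620) = 2940*(-1/1620) = -49/27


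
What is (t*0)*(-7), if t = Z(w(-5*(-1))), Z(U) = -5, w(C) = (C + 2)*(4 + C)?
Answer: 0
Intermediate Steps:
w(C) = (2 + C)*(4 + C)
t = -5
(t*0)*(-7) = -5*0*(-7) = 0*(-7) = 0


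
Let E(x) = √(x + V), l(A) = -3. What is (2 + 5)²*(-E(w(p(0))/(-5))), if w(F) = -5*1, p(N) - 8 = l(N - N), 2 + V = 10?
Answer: -147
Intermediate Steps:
V = 8 (V = -2 + 10 = 8)
p(N) = 5 (p(N) = 8 - 3 = 5)
w(F) = -5
E(x) = √(8 + x) (E(x) = √(x + 8) = √(8 + x))
(2 + 5)²*(-E(w(p(0))/(-5))) = (2 + 5)²*(-√(8 - 5/(-5))) = 7²*(-√(8 - 5*(-⅕))) = 49*(-√(8 + 1)) = 49*(-√9) = 49*(-1*3) = 49*(-3) = -147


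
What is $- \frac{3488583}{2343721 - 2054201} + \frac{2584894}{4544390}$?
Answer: $- \frac{215787188407}{18795597040} \approx -11.481$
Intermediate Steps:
$- \frac{3488583}{2343721 - 2054201} + \frac{2584894}{4544390} = - \frac{3488583}{289520} + 2584894 \cdot \frac{1}{4544390} = \left(-3488583\right) \frac{1}{289520} + \frac{1292447}{2272195} = - \frac{498369}{41360} + \frac{1292447}{2272195} = - \frac{215787188407}{18795597040}$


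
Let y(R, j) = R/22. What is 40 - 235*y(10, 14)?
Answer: -735/11 ≈ -66.818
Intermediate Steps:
y(R, j) = R/22 (y(R, j) = R*(1/22) = R/22)
40 - 235*y(10, 14) = 40 - 235*10/22 = 40 - 235*5/11 = 40 - 1175/11 = -735/11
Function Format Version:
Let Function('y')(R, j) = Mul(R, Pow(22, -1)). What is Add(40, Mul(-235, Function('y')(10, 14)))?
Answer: Rational(-735, 11) ≈ -66.818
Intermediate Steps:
Function('y')(R, j) = Mul(Rational(1, 22), R) (Function('y')(R, j) = Mul(R, Rational(1, 22)) = Mul(Rational(1, 22), R))
Add(40, Mul(-235, Function('y')(10, 14))) = Add(40, Mul(-235, Mul(Rational(1, 22), 10))) = Add(40, Mul(-235, Rational(5, 11))) = Add(40, Rational(-1175, 11)) = Rational(-735, 11)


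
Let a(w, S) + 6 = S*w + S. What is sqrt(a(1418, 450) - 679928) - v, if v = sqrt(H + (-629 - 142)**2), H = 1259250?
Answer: -sqrt(1853691) + 2*I*sqrt(10346) ≈ -1361.5 + 203.43*I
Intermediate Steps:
a(w, S) = -6 + S + S*w (a(w, S) = -6 + (S*w + S) = -6 + (S + S*w) = -6 + S + S*w)
v = sqrt(1853691) (v = sqrt(1259250 + (-629 - 142)**2) = sqrt(1259250 + (-771)**2) = sqrt(1259250 + 594441) = sqrt(1853691) ≈ 1361.5)
sqrt(a(1418, 450) - 679928) - v = sqrt((-6 + 450 + 450*1418) - 679928) - sqrt(1853691) = sqrt((-6 + 450 + 638100) - 679928) - sqrt(1853691) = sqrt(638544 - 679928) - sqrt(1853691) = sqrt(-41384) - sqrt(1853691) = 2*I*sqrt(10346) - sqrt(1853691) = -sqrt(1853691) + 2*I*sqrt(10346)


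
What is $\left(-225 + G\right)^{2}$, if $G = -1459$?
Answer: $2835856$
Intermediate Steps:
$\left(-225 + G\right)^{2} = \left(-225 - 1459\right)^{2} = \left(-1684\right)^{2} = 2835856$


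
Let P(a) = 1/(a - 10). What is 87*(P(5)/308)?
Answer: -87/1540 ≈ -0.056494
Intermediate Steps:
P(a) = 1/(-10 + a)
87*(P(5)/308) = 87*(1/((-10 + 5)*308)) = 87*((1/308)/(-5)) = 87*(-1/5*1/308) = 87*(-1/1540) = -87/1540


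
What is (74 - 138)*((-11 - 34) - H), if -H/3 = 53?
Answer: -7296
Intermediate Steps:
H = -159 (H = -3*53 = -159)
(74 - 138)*((-11 - 34) - H) = (74 - 138)*((-11 - 34) - 1*(-159)) = -64*(-45 + 159) = -64*114 = -7296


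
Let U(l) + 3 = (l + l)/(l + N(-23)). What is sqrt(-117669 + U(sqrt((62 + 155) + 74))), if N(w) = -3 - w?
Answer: sqrt(-2353440 - 117670*sqrt(291))/sqrt(20 + sqrt(291)) ≈ 343.03*I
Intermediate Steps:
U(l) = -3 + 2*l/(20 + l) (U(l) = -3 + (l + l)/(l + (-3 - 1*(-23))) = -3 + (2*l)/(l + (-3 + 23)) = -3 + (2*l)/(l + 20) = -3 + (2*l)/(20 + l) = -3 + 2*l/(20 + l))
sqrt(-117669 + U(sqrt((62 + 155) + 74))) = sqrt(-117669 + (-60 - sqrt((62 + 155) + 74))/(20 + sqrt((62 + 155) + 74))) = sqrt(-117669 + (-60 - sqrt(217 + 74))/(20 + sqrt(217 + 74))) = sqrt(-117669 + (-60 - sqrt(291))/(20 + sqrt(291)))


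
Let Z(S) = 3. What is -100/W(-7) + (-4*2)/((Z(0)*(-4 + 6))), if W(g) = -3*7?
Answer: 24/7 ≈ 3.4286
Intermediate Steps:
W(g) = -21
-100/W(-7) + (-4*2)/((Z(0)*(-4 + 6))) = -100/(-21) + (-4*2)/((3*(-4 + 6))) = -100*(-1/21) - 8/(3*2) = 100/21 - 8/6 = 100/21 - 8*1/6 = 100/21 - 4/3 = 24/7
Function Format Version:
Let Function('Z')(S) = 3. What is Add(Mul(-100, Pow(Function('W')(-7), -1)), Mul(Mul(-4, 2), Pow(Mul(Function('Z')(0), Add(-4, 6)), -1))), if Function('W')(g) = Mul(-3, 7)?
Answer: Rational(24, 7) ≈ 3.4286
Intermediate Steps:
Function('W')(g) = -21
Add(Mul(-100, Pow(Function('W')(-7), -1)), Mul(Mul(-4, 2), Pow(Mul(Function('Z')(0), Add(-4, 6)), -1))) = Add(Mul(-100, Pow(-21, -1)), Mul(Mul(-4, 2), Pow(Mul(3, Add(-4, 6)), -1))) = Add(Mul(-100, Rational(-1, 21)), Mul(-8, Pow(Mul(3, 2), -1))) = Add(Rational(100, 21), Mul(-8, Pow(6, -1))) = Add(Rational(100, 21), Mul(-8, Rational(1, 6))) = Add(Rational(100, 21), Rational(-4, 3)) = Rational(24, 7)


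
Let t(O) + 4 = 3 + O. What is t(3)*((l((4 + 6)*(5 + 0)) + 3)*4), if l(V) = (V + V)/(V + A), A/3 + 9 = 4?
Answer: 328/7 ≈ 46.857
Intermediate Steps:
A = -15 (A = -27 + 3*4 = -27 + 12 = -15)
l(V) = 2*V/(-15 + V) (l(V) = (V + V)/(V - 15) = (2*V)/(-15 + V) = 2*V/(-15 + V))
t(O) = -1 + O (t(O) = -4 + (3 + O) = -1 + O)
t(3)*((l((4 + 6)*(5 + 0)) + 3)*4) = (-1 + 3)*((2*((4 + 6)*(5 + 0))/(-15 + (4 + 6)*(5 + 0)) + 3)*4) = 2*((2*(10*5)/(-15 + 10*5) + 3)*4) = 2*((2*50/(-15 + 50) + 3)*4) = 2*((2*50/35 + 3)*4) = 2*((2*50*(1/35) + 3)*4) = 2*((20/7 + 3)*4) = 2*((41/7)*4) = 2*(164/7) = 328/7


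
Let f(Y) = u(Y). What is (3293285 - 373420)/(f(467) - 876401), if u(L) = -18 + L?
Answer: -2919865/875952 ≈ -3.3334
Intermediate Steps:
f(Y) = -18 + Y
(3293285 - 373420)/(f(467) - 876401) = (3293285 - 373420)/((-18 + 467) - 876401) = 2919865/(449 - 876401) = 2919865/(-875952) = 2919865*(-1/875952) = -2919865/875952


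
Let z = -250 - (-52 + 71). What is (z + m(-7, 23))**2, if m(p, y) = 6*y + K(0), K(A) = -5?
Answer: 18496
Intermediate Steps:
m(p, y) = -5 + 6*y (m(p, y) = 6*y - 5 = -5 + 6*y)
z = -269 (z = -250 - 1*19 = -250 - 19 = -269)
(z + m(-7, 23))**2 = (-269 + (-5 + 6*23))**2 = (-269 + (-5 + 138))**2 = (-269 + 133)**2 = (-136)**2 = 18496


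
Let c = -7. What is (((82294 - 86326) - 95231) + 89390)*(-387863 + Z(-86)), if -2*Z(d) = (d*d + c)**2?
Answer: 546698093031/2 ≈ 2.7335e+11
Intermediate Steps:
Z(d) = -(-7 + d**2)**2/2 (Z(d) = -(d*d - 7)**2/2 = -(d**2 - 7)**2/2 = -(-7 + d**2)**2/2)
(((82294 - 86326) - 95231) + 89390)*(-387863 + Z(-86)) = (((82294 - 86326) - 95231) + 89390)*(-387863 - (-7 + (-86)**2)**2/2) = ((-4032 - 95231) + 89390)*(-387863 - (-7 + 7396)**2/2) = (-99263 + 89390)*(-387863 - 1/2*7389**2) = -9873*(-387863 - 1/2*54597321) = -9873*(-387863 - 54597321/2) = -9873*(-55373047/2) = 546698093031/2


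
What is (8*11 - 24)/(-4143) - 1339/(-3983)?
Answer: 5292565/16501569 ≈ 0.32073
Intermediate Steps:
(8*11 - 24)/(-4143) - 1339/(-3983) = (88 - 24)*(-1/4143) - 1339*(-1/3983) = 64*(-1/4143) + 1339/3983 = -64/4143 + 1339/3983 = 5292565/16501569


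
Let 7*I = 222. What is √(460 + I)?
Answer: √24094/7 ≈ 22.175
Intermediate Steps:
I = 222/7 (I = (⅐)*222 = 222/7 ≈ 31.714)
√(460 + I) = √(460 + 222/7) = √(3442/7) = √24094/7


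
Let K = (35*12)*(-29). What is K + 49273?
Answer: 37093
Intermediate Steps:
K = -12180 (K = 420*(-29) = -12180)
K + 49273 = -12180 + 49273 = 37093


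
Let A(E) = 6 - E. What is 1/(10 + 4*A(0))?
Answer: 1/34 ≈ 0.029412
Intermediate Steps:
1/(10 + 4*A(0)) = 1/(10 + 4*(6 - 1*0)) = 1/(10 + 4*(6 + 0)) = 1/(10 + 4*6) = 1/(10 + 24) = 1/34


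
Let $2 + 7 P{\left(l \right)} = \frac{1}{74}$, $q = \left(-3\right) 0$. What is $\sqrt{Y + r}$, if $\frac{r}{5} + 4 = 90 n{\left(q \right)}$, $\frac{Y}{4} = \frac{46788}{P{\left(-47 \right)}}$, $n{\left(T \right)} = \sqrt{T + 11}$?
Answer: $\sqrt{-659508 + 450 \sqrt{11}} \approx 811.18 i$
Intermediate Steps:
$q = 0$
$P{\left(l \right)} = - \frac{21}{74}$ ($P{\left(l \right)} = - \frac{2}{7} + \frac{1}{7 \cdot 74} = - \frac{2}{7} + \frac{1}{7} \cdot \frac{1}{74} = - \frac{2}{7} + \frac{1}{518} = - \frac{21}{74}$)
$n{\left(T \right)} = \sqrt{11 + T}$
$Y = -659488$ ($Y = 4 \frac{46788}{- \frac{21}{74}} = 4 \cdot 46788 \left(- \frac{74}{21}\right) = 4 \left(-164872\right) = -659488$)
$r = -20 + 450 \sqrt{11}$ ($r = -20 + 5 \cdot 90 \sqrt{11 + 0} = -20 + 5 \cdot 90 \sqrt{11} = -20 + 450 \sqrt{11} \approx 1472.5$)
$\sqrt{Y + r} = \sqrt{-659488 - \left(20 - 450 \sqrt{11}\right)} = \sqrt{-659508 + 450 \sqrt{11}}$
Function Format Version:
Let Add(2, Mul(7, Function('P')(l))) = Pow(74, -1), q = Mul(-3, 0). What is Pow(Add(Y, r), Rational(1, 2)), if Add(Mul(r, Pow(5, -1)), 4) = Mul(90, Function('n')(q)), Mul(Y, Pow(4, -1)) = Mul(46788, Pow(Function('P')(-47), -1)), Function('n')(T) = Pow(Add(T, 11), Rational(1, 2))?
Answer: Pow(Add(-659508, Mul(450, Pow(11, Rational(1, 2)))), Rational(1, 2)) ≈ Mul(811.18, I)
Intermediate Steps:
q = 0
Function('P')(l) = Rational(-21, 74) (Function('P')(l) = Add(Rational(-2, 7), Mul(Rational(1, 7), Pow(74, -1))) = Add(Rational(-2, 7), Mul(Rational(1, 7), Rational(1, 74))) = Add(Rational(-2, 7), Rational(1, 518)) = Rational(-21, 74))
Function('n')(T) = Pow(Add(11, T), Rational(1, 2))
Y = -659488 (Y = Mul(4, Mul(46788, Pow(Rational(-21, 74), -1))) = Mul(4, Mul(46788, Rational(-74, 21))) = Mul(4, -164872) = -659488)
r = Add(-20, Mul(450, Pow(11, Rational(1, 2)))) (r = Add(-20, Mul(5, Mul(90, Pow(Add(11, 0), Rational(1, 2))))) = Add(-20, Mul(5, Mul(90, Pow(11, Rational(1, 2))))) = Add(-20, Mul(450, Pow(11, Rational(1, 2)))) ≈ 1472.5)
Pow(Add(Y, r), Rational(1, 2)) = Pow(Add(-659488, Add(-20, Mul(450, Pow(11, Rational(1, 2))))), Rational(1, 2)) = Pow(Add(-659508, Mul(450, Pow(11, Rational(1, 2)))), Rational(1, 2))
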